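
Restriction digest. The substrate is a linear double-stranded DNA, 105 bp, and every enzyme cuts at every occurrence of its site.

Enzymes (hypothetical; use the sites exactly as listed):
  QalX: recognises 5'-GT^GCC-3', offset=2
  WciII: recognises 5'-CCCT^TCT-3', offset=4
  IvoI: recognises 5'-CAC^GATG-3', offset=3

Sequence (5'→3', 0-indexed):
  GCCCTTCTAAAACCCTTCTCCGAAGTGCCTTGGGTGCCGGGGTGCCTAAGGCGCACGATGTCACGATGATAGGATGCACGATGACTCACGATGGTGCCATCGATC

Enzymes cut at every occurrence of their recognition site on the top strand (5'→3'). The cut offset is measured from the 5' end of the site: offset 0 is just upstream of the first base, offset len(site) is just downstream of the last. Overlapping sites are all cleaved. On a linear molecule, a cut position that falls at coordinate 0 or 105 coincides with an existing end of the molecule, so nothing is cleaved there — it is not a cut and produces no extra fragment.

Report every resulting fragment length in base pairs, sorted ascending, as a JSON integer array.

Scan for sites:
  QalX (GTGCC, off=2): starts [24, 33, 41, 93] → cuts [26, 35, 43, 95]
  WciII (CCCTTCT, off=4): starts [1, 12] → cuts [5, 16]
  IvoI (CACGATG, off=3): starts [53, 61, 76, 86] → cuts [56, 64, 79, 89]

Pooled cuts: [5, 16, 26, 35, 43, 56, 64, 79, 89, 95]

Fragments:
  [0,5): 5 bp
  [5,16): 11 bp
  [16,26): 10 bp
  [26,35): 9 bp
  [35,43): 8 bp
  [43,56): 13 bp
  [56,64): 8 bp
  [64,79): 15 bp
  [79,89): 10 bp
  [89,95): 6 bp
  [95,105): 10 bp

[5,6,8,8,9,10,10,10,11,13,15]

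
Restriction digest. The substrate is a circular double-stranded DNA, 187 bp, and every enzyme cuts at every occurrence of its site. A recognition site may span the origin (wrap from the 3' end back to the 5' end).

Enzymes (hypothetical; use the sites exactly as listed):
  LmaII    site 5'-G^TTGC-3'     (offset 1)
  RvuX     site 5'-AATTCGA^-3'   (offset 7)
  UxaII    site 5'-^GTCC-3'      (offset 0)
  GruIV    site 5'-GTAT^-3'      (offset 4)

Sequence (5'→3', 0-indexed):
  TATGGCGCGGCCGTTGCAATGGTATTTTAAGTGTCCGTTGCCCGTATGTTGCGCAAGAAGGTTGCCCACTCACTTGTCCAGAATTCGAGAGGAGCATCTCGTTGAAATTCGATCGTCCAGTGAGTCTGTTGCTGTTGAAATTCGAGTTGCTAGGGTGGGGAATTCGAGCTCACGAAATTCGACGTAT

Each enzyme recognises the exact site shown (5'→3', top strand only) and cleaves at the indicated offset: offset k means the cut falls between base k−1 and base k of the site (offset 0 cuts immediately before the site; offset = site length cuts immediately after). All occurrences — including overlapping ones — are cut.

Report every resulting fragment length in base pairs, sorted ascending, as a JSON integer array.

Scan for sites:
  LmaII GTTGC/1: at [12, 36, 47, 60, 127, 145] ⇒ [13, 37, 48, 61, 128, 146]
  RvuX AATTCGA/7: at [81, 105, 138, 160, 175] ⇒ [88, 112, 145, 167, 182]
  UxaII GTCC/0: at [32, 75, 114] ⇒ [32, 75, 114]
  GruIV GTAT/4: at [21, 43, 183] ⇒ [0, 25, 47]

Pooled cuts: [0, 13, 25, 32, 37, 47, 48, 61, 75, 88, 112, 114, 128, 145, 146, 167, 182]

Fragments:
  0→13: 13 bp
  13→25: 12 bp
  25→32: 7 bp
  32→37: 5 bp
  37→47: 10 bp
  47→48: 1 bp
  48→61: 13 bp
  61→75: 14 bp
  75→88: 13 bp
  88→112: 24 bp
  112→114: 2 bp
  114→128: 14 bp
  128→145: 17 bp
  145→146: 1 bp
  146→167: 21 bp
  167→182: 15 bp
  182→0 (wrap): 187-182+0 = 5 bp

[1,1,2,5,5,7,10,12,13,13,13,14,14,15,17,21,24]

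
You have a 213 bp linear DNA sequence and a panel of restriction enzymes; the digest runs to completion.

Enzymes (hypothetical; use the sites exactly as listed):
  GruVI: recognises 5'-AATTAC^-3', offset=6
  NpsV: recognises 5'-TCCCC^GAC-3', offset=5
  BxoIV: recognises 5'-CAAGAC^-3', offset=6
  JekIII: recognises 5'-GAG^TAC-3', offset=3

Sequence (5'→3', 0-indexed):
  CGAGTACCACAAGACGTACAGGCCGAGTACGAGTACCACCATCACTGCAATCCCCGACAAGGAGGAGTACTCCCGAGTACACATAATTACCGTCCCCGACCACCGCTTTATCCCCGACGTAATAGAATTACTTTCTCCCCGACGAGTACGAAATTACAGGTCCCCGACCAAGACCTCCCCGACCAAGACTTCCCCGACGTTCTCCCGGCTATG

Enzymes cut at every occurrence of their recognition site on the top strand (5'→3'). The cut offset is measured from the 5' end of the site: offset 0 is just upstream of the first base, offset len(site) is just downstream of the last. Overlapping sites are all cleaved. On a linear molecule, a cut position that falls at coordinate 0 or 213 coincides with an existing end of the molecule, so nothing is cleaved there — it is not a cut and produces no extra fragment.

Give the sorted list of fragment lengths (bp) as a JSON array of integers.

[4,6,6,6,6,7,8,9,9,9,10,11,11,12,12,13,16,18,18,22]

Scan for sites:
  GruVI (AATTAC, off=6): starts [84, 125, 151] → cuts [90, 131, 157]
  NpsV (TCCCCGAC, off=5): starts [50, 92, 110, 135, 160, 175, 190] → cuts [55, 97, 115, 140, 165, 180, 195]
  BxoIV (CAAGAC, off=6): starts [9, 168, 183] → cuts [15, 174, 189]
  JekIII (GAGTAC, off=3): starts [1, 24, 30, 64, 74, 143] → cuts [4, 27, 33, 67, 77, 146]

All cut coordinates (distinct, sorted): [4, 15, 27, 33, 55, 67, 77, 90, 97, 115, 131, 140, 146, 157, 165, 174, 180, 189, 195]

Fragment lengths:
  [0,4): 4 bp
  [4,15): 11 bp
  [15,27): 12 bp
  [27,33): 6 bp
  [33,55): 22 bp
  [55,67): 12 bp
  [67,77): 10 bp
  [77,90): 13 bp
  [90,97): 7 bp
  [97,115): 18 bp
  [115,131): 16 bp
  [131,140): 9 bp
  [140,146): 6 bp
  [146,157): 11 bp
  [157,165): 8 bp
  [165,174): 9 bp
  [174,180): 6 bp
  [180,189): 9 bp
  [189,195): 6 bp
  [195,213): 18 bp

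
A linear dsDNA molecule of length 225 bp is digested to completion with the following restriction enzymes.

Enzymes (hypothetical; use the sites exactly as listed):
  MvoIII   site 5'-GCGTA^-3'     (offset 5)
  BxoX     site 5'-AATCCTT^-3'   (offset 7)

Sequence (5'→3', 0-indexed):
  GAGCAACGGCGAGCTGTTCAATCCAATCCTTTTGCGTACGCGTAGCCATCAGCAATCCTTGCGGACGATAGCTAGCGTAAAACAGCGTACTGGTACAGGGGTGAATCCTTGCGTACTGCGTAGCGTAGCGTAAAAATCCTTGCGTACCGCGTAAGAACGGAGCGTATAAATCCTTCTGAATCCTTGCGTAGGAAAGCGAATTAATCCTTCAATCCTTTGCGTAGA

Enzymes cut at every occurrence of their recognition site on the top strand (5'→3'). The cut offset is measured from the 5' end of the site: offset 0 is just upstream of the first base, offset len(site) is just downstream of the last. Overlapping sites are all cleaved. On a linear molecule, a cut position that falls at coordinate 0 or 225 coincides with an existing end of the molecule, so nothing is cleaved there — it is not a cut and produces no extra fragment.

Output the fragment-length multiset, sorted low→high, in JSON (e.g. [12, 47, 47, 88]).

Per-enzyme occurrences:
  MvoIII GCGTA/5: at [33, 39, 74, 84, 110, 117, 122, 127, 141, 148, 161, 185, 218] ⇒ [38, 44, 79, 89, 115, 122, 127, 132, 146, 153, 166, 190, 223]
  BxoX AATCCTT/7: at [24, 53, 103, 134, 168, 178, 202, 210] ⇒ [31, 60, 110, 141, 175, 185, 209, 217]

All cut coordinates (distinct, sorted): [31, 38, 44, 60, 79, 89, 110, 115, 122, 127, 132, 141, 146, 153, 166, 175, 185, 190, 209, 217, 223]

Fragment lengths:
  [0,31): 31 bp
  [31,38): 7 bp
  [38,44): 6 bp
  [44,60): 16 bp
  [60,79): 19 bp
  [79,89): 10 bp
  [89,110): 21 bp
  [110,115): 5 bp
  [115,122): 7 bp
  [122,127): 5 bp
  [127,132): 5 bp
  [132,141): 9 bp
  [141,146): 5 bp
  [146,153): 7 bp
  [153,166): 13 bp
  [166,175): 9 bp
  [175,185): 10 bp
  [185,190): 5 bp
  [190,209): 19 bp
  [209,217): 8 bp
  [217,223): 6 bp
  [223,225): 2 bp

[2,5,5,5,5,5,6,6,7,7,7,8,9,9,10,10,13,16,19,19,21,31]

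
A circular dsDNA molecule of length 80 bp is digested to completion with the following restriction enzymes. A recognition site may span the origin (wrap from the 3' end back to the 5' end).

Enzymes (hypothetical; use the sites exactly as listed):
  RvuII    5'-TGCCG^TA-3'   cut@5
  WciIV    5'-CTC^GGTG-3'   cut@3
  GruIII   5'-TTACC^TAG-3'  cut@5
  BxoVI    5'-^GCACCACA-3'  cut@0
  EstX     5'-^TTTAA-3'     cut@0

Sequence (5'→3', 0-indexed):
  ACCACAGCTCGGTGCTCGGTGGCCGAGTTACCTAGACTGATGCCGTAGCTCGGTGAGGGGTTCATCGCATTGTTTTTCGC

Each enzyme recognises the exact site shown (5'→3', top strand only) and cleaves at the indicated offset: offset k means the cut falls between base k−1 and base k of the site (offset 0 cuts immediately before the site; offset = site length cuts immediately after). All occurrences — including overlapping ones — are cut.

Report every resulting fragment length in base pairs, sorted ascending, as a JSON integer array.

Site scan:
  RvuII TGCCGTA/5: at [40] ⇒ [45]
  WciIV CTCGGTG/3: at [7, 14, 48] ⇒ [10, 17, 51]
  GruIII TTACCTAG/5: at [27] ⇒ [32]
  BxoVI GCACCACA/0: at [78] ⇒ [78]
  EstX (TTTAA, off=0): no sites

Pooled cuts: [10, 17, 32, 45, 51, 78]

Fragments:
  10→17: 7 bp
  17→32: 15 bp
  32→45: 13 bp
  45→51: 6 bp
  51→78: 27 bp
  78→10 (wrap): 80-78+10 = 12 bp

[6,7,12,13,15,27]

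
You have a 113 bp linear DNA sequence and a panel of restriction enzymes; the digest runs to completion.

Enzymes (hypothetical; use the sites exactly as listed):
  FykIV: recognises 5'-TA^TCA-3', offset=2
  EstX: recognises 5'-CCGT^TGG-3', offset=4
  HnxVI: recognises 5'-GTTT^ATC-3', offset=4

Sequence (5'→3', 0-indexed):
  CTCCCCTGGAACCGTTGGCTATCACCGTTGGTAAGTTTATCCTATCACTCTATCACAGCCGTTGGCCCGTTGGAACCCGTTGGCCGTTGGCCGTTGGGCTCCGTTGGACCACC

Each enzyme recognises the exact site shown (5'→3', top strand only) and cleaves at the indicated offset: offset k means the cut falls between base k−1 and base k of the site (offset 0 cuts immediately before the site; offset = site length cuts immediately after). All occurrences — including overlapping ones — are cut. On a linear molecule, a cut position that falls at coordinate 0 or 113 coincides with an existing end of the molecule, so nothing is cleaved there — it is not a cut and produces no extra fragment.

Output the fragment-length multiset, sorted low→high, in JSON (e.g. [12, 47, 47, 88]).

Site scan:
  FykIV (TATCA, off=2): starts [19, 42, 50] → cuts [21, 44, 52]
  EstX (CCGTTGG, off=4): starts [11, 24, 58, 66, 76, 83, 90, 100] → cuts [15, 28, 62, 70, 80, 87, 94, 104]
  HnxVI (GTTTATC, off=4): starts [34] → cuts [38]

All cut coordinates (distinct, sorted): [15, 21, 28, 38, 44, 52, 62, 70, 80, 87, 94, 104]

Fragments:
  [0,15): 15 bp
  [15,21): 6 bp
  [21,28): 7 bp
  [28,38): 10 bp
  [38,44): 6 bp
  [44,52): 8 bp
  [52,62): 10 bp
  [62,70): 8 bp
  [70,80): 10 bp
  [80,87): 7 bp
  [87,94): 7 bp
  [94,104): 10 bp
  [104,113): 9 bp

[6,6,7,7,7,8,8,9,10,10,10,10,15]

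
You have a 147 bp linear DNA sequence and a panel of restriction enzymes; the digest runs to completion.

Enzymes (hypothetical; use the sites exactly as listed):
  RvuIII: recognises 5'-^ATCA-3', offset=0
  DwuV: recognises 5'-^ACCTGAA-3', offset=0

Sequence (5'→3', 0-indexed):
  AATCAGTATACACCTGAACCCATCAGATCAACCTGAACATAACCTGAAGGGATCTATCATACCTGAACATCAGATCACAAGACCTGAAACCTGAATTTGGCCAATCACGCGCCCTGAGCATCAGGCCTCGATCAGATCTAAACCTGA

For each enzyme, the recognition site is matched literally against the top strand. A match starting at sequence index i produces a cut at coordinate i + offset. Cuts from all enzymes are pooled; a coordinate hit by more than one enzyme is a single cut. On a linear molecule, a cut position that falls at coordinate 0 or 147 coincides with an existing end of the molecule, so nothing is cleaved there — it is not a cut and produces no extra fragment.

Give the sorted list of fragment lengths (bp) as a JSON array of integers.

[1,4,5,5,5,7,8,8,10,10,11,11,14,15,16,17]

Per-enzyme occurrences:
  RvuIII (ATCA, off=0): starts [1, 21, 26, 55, 68, 73, 103, 119, 130] → cuts [1, 21, 26, 55, 68, 73, 103, 119, 130]
  DwuV (ACCTGAA, off=0): starts [11, 30, 41, 60, 81, 88] → cuts [11, 30, 41, 60, 81, 88]

Pooled cuts: [1, 11, 21, 26, 30, 41, 55, 60, 68, 73, 81, 88, 103, 119, 130]

Fragments:
  [0,1): 1 bp
  [1,11): 10 bp
  [11,21): 10 bp
  [21,26): 5 bp
  [26,30): 4 bp
  [30,41): 11 bp
  [41,55): 14 bp
  [55,60): 5 bp
  [60,68): 8 bp
  [68,73): 5 bp
  [73,81): 8 bp
  [81,88): 7 bp
  [88,103): 15 bp
  [103,119): 16 bp
  [119,130): 11 bp
  [130,147): 17 bp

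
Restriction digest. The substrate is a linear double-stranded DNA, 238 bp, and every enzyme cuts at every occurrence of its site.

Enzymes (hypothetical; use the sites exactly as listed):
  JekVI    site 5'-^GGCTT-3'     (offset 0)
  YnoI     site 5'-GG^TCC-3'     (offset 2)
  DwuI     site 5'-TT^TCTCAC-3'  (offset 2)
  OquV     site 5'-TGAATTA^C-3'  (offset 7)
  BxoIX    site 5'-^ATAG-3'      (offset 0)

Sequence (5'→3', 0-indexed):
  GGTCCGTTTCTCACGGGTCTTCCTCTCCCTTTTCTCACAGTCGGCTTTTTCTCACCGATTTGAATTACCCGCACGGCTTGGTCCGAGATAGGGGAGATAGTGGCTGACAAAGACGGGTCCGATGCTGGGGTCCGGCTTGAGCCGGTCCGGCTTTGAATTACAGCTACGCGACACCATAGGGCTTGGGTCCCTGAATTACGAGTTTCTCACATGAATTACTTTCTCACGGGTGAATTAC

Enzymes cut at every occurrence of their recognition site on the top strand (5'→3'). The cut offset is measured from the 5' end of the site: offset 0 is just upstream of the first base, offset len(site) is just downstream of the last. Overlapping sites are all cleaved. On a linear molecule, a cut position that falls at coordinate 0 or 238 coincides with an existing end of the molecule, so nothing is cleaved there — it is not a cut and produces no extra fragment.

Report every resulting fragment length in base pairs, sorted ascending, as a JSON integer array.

Per-enzyme occurrences:
  JekVI GGCTT/0: at [42, 74, 133, 148, 179] ⇒ [42, 74, 133, 148, 179]
  YnoI GGTCC/2: at [0, 79, 115, 128, 143, 185] ⇒ [2, 81, 117, 130, 145, 187]
  DwuI TTTCTCAC/2: at [6, 30, 47, 202, 219] ⇒ [8, 32, 49, 204, 221]
  OquV TGAATTAC/7: at [60, 153, 191, 211, 230] ⇒ [67, 160, 198, 218, 237]
  BxoIX ATAG/0: at [87, 96, 175] ⇒ [87, 96, 175]

Pooled cuts: [2, 8, 32, 42, 49, 67, 74, 81, 87, 96, 117, 130, 133, 145, 148, 160, 175, 179, 187, 198, 204, 218, 221, 237]

Fragments:
  [0,2): 2 bp
  [2,8): 6 bp
  [8,32): 24 bp
  [32,42): 10 bp
  [42,49): 7 bp
  [49,67): 18 bp
  [67,74): 7 bp
  [74,81): 7 bp
  [81,87): 6 bp
  [87,96): 9 bp
  [96,117): 21 bp
  [117,130): 13 bp
  [130,133): 3 bp
  [133,145): 12 bp
  [145,148): 3 bp
  [148,160): 12 bp
  [160,175): 15 bp
  [175,179): 4 bp
  [179,187): 8 bp
  [187,198): 11 bp
  [198,204): 6 bp
  [204,218): 14 bp
  [218,221): 3 bp
  [221,237): 16 bp
  [237,238): 1 bp

[1,2,3,3,3,4,6,6,6,7,7,7,8,9,10,11,12,12,13,14,15,16,18,21,24]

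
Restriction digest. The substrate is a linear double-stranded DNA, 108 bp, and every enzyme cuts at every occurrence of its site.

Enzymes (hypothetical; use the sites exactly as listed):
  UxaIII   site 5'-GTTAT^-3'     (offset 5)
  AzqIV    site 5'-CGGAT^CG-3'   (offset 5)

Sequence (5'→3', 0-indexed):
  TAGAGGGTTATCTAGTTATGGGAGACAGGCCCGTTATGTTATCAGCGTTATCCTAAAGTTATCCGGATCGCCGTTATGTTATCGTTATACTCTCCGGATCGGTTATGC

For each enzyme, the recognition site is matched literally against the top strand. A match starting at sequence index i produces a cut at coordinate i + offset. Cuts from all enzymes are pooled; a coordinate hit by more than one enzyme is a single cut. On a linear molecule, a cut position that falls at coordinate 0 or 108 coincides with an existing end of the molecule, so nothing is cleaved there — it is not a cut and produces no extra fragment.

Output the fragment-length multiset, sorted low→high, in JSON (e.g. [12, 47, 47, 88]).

[2,5,5,6,6,7,8,9,9,11,11,11,18]

Site scan:
  UxaIII GTTAT/5: at [6, 14, 32, 37, 46, 57, 72, 77, 83, 101] ⇒ [11, 19, 37, 42, 51, 62, 77, 82, 88, 106]
  AzqIV CGGATCG/5: at [63, 94] ⇒ [68, 99]

Pooled cuts: [11, 19, 37, 42, 51, 62, 68, 77, 82, 88, 99, 106]

Fragment lengths:
  [0,11): 11 bp
  [11,19): 8 bp
  [19,37): 18 bp
  [37,42): 5 bp
  [42,51): 9 bp
  [51,62): 11 bp
  [62,68): 6 bp
  [68,77): 9 bp
  [77,82): 5 bp
  [82,88): 6 bp
  [88,99): 11 bp
  [99,106): 7 bp
  [106,108): 2 bp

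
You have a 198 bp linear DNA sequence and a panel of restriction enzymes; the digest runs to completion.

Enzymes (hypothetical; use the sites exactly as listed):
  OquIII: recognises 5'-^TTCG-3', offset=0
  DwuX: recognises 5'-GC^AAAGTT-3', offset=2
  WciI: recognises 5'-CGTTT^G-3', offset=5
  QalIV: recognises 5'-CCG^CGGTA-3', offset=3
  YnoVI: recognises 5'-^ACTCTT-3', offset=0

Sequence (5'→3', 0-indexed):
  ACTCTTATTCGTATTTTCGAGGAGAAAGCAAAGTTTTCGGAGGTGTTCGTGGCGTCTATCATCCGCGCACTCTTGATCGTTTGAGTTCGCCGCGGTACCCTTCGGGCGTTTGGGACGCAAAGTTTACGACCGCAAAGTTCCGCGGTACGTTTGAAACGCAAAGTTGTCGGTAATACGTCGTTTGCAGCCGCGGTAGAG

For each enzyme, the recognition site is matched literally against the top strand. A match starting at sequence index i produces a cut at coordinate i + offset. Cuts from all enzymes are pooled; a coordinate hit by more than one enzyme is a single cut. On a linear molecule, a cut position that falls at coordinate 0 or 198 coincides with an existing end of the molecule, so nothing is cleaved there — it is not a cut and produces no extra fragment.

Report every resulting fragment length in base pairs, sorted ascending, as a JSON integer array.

[3,6,7,7,7,7,7,8,8,8,9,10,10,11,14,14,15,23,24]

Per-enzyme occurrences:
  OquIII TTCG/0: at [7, 15, 35, 45, 85, 100] ⇒ [7, 15, 35, 45, 85, 100]
  DwuX GCAAAGTT/2: at [27, 116, 131, 157] ⇒ [29, 118, 133, 159]
  WciI CGTTTG/5: at [77, 106, 147, 178] ⇒ [82, 111, 152, 183]
  QalIV CCGCGGTA/3: at [89, 139, 187] ⇒ [92, 142, 190]
  YnoVI ACTCTT/0: at [0, 68] ⇒ [68] (position 0 is a terminus of the linear molecule — no cut)

All cut coordinates (distinct, sorted): [7, 15, 29, 35, 45, 68, 82, 85, 92, 100, 111, 118, 133, 142, 152, 159, 183, 190]

Fragments:
  [0,7): 7 bp
  [7,15): 8 bp
  [15,29): 14 bp
  [29,35): 6 bp
  [35,45): 10 bp
  [45,68): 23 bp
  [68,82): 14 bp
  [82,85): 3 bp
  [85,92): 7 bp
  [92,100): 8 bp
  [100,111): 11 bp
  [111,118): 7 bp
  [118,133): 15 bp
  [133,142): 9 bp
  [142,152): 10 bp
  [152,159): 7 bp
  [159,183): 24 bp
  [183,190): 7 bp
  [190,198): 8 bp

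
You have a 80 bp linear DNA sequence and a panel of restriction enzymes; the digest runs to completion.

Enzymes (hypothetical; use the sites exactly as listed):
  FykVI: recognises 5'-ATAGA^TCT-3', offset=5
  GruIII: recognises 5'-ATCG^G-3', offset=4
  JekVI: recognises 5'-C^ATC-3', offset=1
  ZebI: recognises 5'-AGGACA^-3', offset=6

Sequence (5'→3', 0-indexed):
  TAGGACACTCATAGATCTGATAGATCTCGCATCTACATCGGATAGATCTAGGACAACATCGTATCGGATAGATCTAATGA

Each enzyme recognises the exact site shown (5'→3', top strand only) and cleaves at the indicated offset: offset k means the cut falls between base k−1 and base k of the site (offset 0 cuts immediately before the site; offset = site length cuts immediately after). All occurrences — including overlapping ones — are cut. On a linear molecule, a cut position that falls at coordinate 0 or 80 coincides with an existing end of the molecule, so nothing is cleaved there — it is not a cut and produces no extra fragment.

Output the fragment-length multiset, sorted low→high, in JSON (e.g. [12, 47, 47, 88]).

Per-enzyme occurrences:
  FykVI ATAGATCT/5: at [10, 19, 41, 67] ⇒ [15, 24, 46, 72]
  GruIII ATCGG/4: at [36, 62] ⇒ [40, 66]
  JekVI CATC/1: at [29, 35, 56] ⇒ [30, 36, 57]
  ZebI AGGACA/6: at [1, 49] ⇒ [7, 55]

Pooled cuts: [7, 15, 24, 30, 36, 40, 46, 55, 57, 66, 72]

Fragments:
  [0,7): 7 bp
  [7,15): 8 bp
  [15,24): 9 bp
  [24,30): 6 bp
  [30,36): 6 bp
  [36,40): 4 bp
  [40,46): 6 bp
  [46,55): 9 bp
  [55,57): 2 bp
  [57,66): 9 bp
  [66,72): 6 bp
  [72,80): 8 bp

[2,4,6,6,6,6,7,8,8,9,9,9]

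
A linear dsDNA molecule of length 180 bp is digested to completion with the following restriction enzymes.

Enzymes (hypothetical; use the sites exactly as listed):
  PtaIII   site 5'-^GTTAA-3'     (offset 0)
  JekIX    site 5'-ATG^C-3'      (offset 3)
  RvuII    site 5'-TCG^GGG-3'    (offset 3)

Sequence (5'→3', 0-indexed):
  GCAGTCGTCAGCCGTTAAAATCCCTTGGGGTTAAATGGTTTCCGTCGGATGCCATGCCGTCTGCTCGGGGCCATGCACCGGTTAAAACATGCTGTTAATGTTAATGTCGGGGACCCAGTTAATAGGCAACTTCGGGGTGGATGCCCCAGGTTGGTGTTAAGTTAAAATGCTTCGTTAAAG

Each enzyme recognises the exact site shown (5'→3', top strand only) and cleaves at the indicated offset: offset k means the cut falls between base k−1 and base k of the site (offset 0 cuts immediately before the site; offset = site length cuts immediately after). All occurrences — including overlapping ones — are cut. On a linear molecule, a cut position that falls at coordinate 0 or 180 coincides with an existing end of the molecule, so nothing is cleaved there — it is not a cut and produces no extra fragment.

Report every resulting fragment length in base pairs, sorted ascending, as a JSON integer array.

Per-enzyme occurrences:
  PtaIII GTTAA/0: at [13, 29, 80, 93, 99, 117, 155, 160, 173] ⇒ [13, 29, 80, 93, 99, 117, 155, 160, 173]
  JekIX ATGC/3: at [48, 53, 72, 88, 140, 166] ⇒ [51, 56, 75, 91, 143, 169]
  RvuII TCGGGG/3: at [64, 106, 131] ⇒ [67, 109, 134]

All cut coordinates (distinct, sorted): [13, 29, 51, 56, 67, 75, 80, 91, 93, 99, 109, 117, 134, 143, 155, 160, 169, 173]

Fragments:
  [0,13): 13 bp
  [13,29): 16 bp
  [29,51): 22 bp
  [51,56): 5 bp
  [56,67): 11 bp
  [67,75): 8 bp
  [75,80): 5 bp
  [80,91): 11 bp
  [91,93): 2 bp
  [93,99): 6 bp
  [99,109): 10 bp
  [109,117): 8 bp
  [117,134): 17 bp
  [134,143): 9 bp
  [143,155): 12 bp
  [155,160): 5 bp
  [160,169): 9 bp
  [169,173): 4 bp
  [173,180): 7 bp

[2,4,5,5,5,6,7,8,8,9,9,10,11,11,12,13,16,17,22]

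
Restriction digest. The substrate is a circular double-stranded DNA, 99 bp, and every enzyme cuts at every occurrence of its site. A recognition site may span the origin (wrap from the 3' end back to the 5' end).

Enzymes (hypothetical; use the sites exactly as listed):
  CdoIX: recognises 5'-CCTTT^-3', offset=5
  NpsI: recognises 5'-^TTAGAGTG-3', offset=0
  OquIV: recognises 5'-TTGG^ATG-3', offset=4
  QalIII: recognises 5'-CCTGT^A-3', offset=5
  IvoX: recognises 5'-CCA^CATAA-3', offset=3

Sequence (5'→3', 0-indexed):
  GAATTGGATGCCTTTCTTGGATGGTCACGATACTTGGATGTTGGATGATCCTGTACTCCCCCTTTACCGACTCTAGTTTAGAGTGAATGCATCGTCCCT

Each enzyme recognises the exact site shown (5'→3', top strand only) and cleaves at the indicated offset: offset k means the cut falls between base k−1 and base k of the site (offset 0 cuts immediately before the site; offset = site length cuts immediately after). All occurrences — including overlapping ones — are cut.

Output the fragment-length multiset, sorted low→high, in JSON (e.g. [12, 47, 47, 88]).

[5,7,8,10,11,12,17,29]

Scan for sites:
  CdoIX CCTTT/5: at [10, 60] ⇒ [15, 65]
  NpsI TTAGAGTG/0: at [77] ⇒ [77]
  OquIV TTGGATG/4: at [3, 16, 33, 40] ⇒ [7, 20, 37, 44]
  QalIII CCTGTA/5: at [49] ⇒ [54]
  IvoX (CCACATAA, off=3): no sites

All cut coordinates (distinct, sorted): [7, 15, 20, 37, 44, 54, 65, 77]

Fragment lengths:
  7→15: 8 bp
  15→20: 5 bp
  20→37: 17 bp
  37→44: 7 bp
  44→54: 10 bp
  54→65: 11 bp
  65→77: 12 bp
  77→7 (wrap): 99-77+7 = 29 bp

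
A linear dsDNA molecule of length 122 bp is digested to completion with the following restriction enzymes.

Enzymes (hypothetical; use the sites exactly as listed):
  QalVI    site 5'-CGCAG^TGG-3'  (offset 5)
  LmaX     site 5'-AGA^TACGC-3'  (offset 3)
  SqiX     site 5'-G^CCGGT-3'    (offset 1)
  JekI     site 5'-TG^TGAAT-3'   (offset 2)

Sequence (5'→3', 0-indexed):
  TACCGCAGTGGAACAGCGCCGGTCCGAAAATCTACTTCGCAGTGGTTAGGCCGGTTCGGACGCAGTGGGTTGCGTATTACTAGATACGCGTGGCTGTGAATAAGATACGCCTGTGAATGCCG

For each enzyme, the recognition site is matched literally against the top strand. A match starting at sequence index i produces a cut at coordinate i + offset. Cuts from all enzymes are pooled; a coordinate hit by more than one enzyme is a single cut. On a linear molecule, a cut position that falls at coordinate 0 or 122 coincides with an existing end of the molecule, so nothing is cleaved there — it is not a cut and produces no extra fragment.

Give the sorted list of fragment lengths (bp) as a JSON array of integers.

[8,8,8,9,9,10,12,15,19,24]

Scan for sites:
  QalVI (CGCAGTGG, off=5): starts [3, 37, 60] → cuts [8, 42, 65]
  LmaX (AGATACGC, off=3): starts [81, 102] → cuts [84, 105]
  SqiX (GCCGGT, off=1): starts [17, 49] → cuts [18, 50]
  JekI (TGTGAAT, off=2): starts [94, 111] → cuts [96, 113]

Pooled cuts: [8, 18, 42, 50, 65, 84, 96, 105, 113]

Fragment lengths:
  [0,8): 8 bp
  [8,18): 10 bp
  [18,42): 24 bp
  [42,50): 8 bp
  [50,65): 15 bp
  [65,84): 19 bp
  [84,96): 12 bp
  [96,105): 9 bp
  [105,113): 8 bp
  [113,122): 9 bp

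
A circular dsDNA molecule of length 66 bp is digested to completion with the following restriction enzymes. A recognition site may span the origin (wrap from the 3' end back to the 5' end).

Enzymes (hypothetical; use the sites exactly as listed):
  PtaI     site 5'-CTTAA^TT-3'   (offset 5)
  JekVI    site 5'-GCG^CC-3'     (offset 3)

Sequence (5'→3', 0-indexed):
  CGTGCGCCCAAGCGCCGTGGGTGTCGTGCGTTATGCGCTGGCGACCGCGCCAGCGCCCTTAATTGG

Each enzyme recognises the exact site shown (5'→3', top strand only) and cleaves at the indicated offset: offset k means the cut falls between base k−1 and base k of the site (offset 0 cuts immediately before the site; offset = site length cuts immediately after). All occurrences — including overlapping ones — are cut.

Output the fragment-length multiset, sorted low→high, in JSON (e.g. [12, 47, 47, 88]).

Site scan:
  PtaI CTTAATT/5: at [57] ⇒ [62]
  JekVI GCGCC/3: at [3, 11, 46, 52] ⇒ [6, 14, 49, 55]

Pooled cuts: [6, 14, 49, 55, 62]

Fragments:
  6→14: 8 bp
  14→49: 35 bp
  49→55: 6 bp
  55→62: 7 bp
  62→6 (wrap): 66-62+6 = 10 bp

[6,7,8,10,35]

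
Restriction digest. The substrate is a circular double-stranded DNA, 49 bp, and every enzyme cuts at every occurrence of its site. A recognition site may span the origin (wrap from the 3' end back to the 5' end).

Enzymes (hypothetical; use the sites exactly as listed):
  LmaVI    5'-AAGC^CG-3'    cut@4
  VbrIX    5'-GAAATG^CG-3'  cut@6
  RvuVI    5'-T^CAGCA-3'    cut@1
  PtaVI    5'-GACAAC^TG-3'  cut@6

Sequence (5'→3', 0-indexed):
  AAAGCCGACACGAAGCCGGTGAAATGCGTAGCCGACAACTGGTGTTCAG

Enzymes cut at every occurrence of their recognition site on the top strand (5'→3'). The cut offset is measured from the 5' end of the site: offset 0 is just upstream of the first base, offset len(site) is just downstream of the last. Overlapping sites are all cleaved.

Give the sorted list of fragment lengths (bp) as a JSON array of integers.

[10,11,13,15]

Site scan:
  LmaVI (AAGCCG, off=4): starts [1, 12] → cuts [5, 16]
  VbrIX (GAAATGCG, off=6): starts [20] → cuts [26]
  RvuVI (TCAGCA, off=1): no sites
  PtaVI (GACAACTG, off=6): starts [33] → cuts [39]

Pooled cuts: [5, 16, 26, 39]

Fragments:
  5→16: 11 bp
  16→26: 10 bp
  26→39: 13 bp
  39→5 (wrap): 49-39+5 = 15 bp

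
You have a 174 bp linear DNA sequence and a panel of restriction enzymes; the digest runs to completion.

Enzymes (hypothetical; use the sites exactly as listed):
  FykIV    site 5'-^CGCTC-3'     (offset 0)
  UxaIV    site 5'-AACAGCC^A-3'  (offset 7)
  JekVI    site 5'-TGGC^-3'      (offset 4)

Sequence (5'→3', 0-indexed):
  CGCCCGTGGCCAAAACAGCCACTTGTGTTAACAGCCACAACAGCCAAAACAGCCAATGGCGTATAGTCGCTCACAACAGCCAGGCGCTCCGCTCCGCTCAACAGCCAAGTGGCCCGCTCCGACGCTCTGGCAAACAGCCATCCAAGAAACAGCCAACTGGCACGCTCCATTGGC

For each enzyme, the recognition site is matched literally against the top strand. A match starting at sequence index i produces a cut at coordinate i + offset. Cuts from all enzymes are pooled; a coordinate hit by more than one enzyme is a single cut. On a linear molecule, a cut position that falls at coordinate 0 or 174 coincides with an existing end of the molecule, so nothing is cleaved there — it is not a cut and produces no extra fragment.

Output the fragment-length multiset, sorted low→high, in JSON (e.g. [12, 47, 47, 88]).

[1,1,3,5,5,6,7,7,7,8,8,9,9,9,10,10,12,12,14,15,16]

Scan for sites:
  FykIV (CGCTC, off=0): starts [67, 84, 89, 94, 114, 122, 162] → cuts [67, 84, 89, 94, 114, 122, 162]
  UxaIV (AACAGCCA, off=7): starts [13, 29, 38, 47, 74, 99, 132, 147] → cuts [20, 36, 45, 54, 81, 106, 139, 154]
  JekVI (TGGC, off=4): starts [6, 56, 109, 127, 157, 170] → cuts [10, 60, 113, 131, 161] (position 174 is a terminus of the linear molecule — no cut)

All cut coordinates (distinct, sorted): [10, 20, 36, 45, 54, 60, 67, 81, 84, 89, 94, 106, 113, 114, 122, 131, 139, 154, 161, 162]

Fragments:
  [0,10): 10 bp
  [10,20): 10 bp
  [20,36): 16 bp
  [36,45): 9 bp
  [45,54): 9 bp
  [54,60): 6 bp
  [60,67): 7 bp
  [67,81): 14 bp
  [81,84): 3 bp
  [84,89): 5 bp
  [89,94): 5 bp
  [94,106): 12 bp
  [106,113): 7 bp
  [113,114): 1 bp
  [114,122): 8 bp
  [122,131): 9 bp
  [131,139): 8 bp
  [139,154): 15 bp
  [154,161): 7 bp
  [161,162): 1 bp
  [162,174): 12 bp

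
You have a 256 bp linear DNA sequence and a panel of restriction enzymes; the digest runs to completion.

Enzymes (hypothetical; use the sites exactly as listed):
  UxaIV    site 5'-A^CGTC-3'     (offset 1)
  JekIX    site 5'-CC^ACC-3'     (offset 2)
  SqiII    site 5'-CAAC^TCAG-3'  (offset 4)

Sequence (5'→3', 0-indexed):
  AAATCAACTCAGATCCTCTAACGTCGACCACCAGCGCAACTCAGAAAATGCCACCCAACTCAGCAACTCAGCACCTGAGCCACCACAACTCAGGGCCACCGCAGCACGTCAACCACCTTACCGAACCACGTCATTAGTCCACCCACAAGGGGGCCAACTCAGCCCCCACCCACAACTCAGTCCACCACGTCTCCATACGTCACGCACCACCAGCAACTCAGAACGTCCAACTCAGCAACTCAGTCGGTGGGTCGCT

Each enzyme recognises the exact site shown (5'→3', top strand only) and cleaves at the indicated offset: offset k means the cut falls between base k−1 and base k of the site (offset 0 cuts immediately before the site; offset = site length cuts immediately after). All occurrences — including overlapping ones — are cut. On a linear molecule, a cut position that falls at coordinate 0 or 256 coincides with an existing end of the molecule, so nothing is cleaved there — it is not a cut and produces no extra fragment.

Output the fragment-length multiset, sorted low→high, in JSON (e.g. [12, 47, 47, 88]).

[4,6,7,7,8,8,8,8,8,8,8,8,9,9,9,9,10,11,11,12,12,13,14,14,17,18]

Site scan:
  UxaIV ACGTC/1: at [20, 105, 127, 186, 196, 222] ⇒ [21, 106, 128, 187, 197, 223]
  JekIX CCACC/2: at [27, 50, 79, 95, 112, 138, 165, 181, 206] ⇒ [29, 52, 81, 97, 114, 140, 167, 183, 208]
  SqiII CAACTCAG/4: at [4, 36, 55, 63, 85, 154, 172, 213, 227, 235] ⇒ [8, 40, 59, 67, 89, 158, 176, 217, 231, 239]

All cut coordinates (distinct, sorted): [8, 21, 29, 40, 52, 59, 67, 81, 89, 97, 106, 114, 128, 140, 158, 167, 176, 183, 187, 197, 208, 217, 223, 231, 239]

Fragment lengths:
  [0,8): 8 bp
  [8,21): 13 bp
  [21,29): 8 bp
  [29,40): 11 bp
  [40,52): 12 bp
  [52,59): 7 bp
  [59,67): 8 bp
  [67,81): 14 bp
  [81,89): 8 bp
  [89,97): 8 bp
  [97,106): 9 bp
  [106,114): 8 bp
  [114,128): 14 bp
  [128,140): 12 bp
  [140,158): 18 bp
  [158,167): 9 bp
  [167,176): 9 bp
  [176,183): 7 bp
  [183,187): 4 bp
  [187,197): 10 bp
  [197,208): 11 bp
  [208,217): 9 bp
  [217,223): 6 bp
  [223,231): 8 bp
  [231,239): 8 bp
  [239,256): 17 bp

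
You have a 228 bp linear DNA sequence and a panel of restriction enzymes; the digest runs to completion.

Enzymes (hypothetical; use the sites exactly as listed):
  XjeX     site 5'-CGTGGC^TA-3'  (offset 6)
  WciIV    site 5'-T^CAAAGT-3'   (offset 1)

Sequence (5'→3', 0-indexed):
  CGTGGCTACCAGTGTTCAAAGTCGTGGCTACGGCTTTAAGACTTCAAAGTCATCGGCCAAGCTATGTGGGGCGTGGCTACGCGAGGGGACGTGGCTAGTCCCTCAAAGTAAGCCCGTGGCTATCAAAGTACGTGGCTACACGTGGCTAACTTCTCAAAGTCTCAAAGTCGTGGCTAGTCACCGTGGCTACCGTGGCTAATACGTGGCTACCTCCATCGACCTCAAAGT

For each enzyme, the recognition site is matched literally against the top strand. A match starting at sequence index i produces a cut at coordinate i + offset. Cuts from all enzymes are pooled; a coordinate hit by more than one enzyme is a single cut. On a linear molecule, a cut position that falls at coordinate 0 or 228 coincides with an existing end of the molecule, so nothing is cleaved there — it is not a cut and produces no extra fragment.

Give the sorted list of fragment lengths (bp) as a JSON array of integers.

Scan for sites:
  XjeX CGTGGCTA/6: at [0, 22, 71, 89, 114, 130, 140, 168, 181, 190, 201] ⇒ [6, 28, 77, 95, 120, 136, 146, 174, 187, 196, 207]
  WciIV TCAAAGT/1: at [15, 43, 102, 122, 153, 161, 221] ⇒ [16, 44, 103, 123, 154, 162, 222]

Pooled cuts: [6, 16, 28, 44, 77, 95, 103, 120, 123, 136, 146, 154, 162, 174, 187, 196, 207, 222]

Fragment lengths:
  [0,6): 6 bp
  [6,16): 10 bp
  [16,28): 12 bp
  [28,44): 16 bp
  [44,77): 33 bp
  [77,95): 18 bp
  [95,103): 8 bp
  [103,120): 17 bp
  [120,123): 3 bp
  [123,136): 13 bp
  [136,146): 10 bp
  [146,154): 8 bp
  [154,162): 8 bp
  [162,174): 12 bp
  [174,187): 13 bp
  [187,196): 9 bp
  [196,207): 11 bp
  [207,222): 15 bp
  [222,228): 6 bp

[3,6,6,8,8,8,9,10,10,11,12,12,13,13,15,16,17,18,33]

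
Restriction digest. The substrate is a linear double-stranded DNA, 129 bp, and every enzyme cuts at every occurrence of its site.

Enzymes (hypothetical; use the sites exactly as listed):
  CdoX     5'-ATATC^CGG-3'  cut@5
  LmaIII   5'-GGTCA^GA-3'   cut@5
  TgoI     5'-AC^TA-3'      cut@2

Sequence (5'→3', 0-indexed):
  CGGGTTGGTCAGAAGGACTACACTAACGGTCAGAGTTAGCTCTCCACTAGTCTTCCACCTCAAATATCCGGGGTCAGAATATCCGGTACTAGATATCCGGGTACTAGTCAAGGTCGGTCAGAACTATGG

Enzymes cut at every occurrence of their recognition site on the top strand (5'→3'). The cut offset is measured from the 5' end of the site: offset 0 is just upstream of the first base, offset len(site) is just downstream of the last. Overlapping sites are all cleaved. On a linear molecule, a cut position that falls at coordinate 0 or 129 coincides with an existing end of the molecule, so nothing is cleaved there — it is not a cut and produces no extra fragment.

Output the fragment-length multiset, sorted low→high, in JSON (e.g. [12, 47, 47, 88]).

[4,5,5,6,7,7,7,8,8,9,11,15,16,21]

Scan for sites:
  CdoX (ATATCCGG, off=5): starts [63, 78, 92] → cuts [68, 83, 97]
  LmaIII (GGTCAGA, off=5): starts [6, 27, 71, 115] → cuts [11, 32, 76, 120]
  TgoI (ACTA, off=2): starts [16, 21, 45, 87, 102, 122] → cuts [18, 23, 47, 89, 104, 124]

Pooled cuts: [11, 18, 23, 32, 47, 68, 76, 83, 89, 97, 104, 120, 124]

Fragment lengths:
  [0,11): 11 bp
  [11,18): 7 bp
  [18,23): 5 bp
  [23,32): 9 bp
  [32,47): 15 bp
  [47,68): 21 bp
  [68,76): 8 bp
  [76,83): 7 bp
  [83,89): 6 bp
  [89,97): 8 bp
  [97,104): 7 bp
  [104,120): 16 bp
  [120,124): 4 bp
  [124,129): 5 bp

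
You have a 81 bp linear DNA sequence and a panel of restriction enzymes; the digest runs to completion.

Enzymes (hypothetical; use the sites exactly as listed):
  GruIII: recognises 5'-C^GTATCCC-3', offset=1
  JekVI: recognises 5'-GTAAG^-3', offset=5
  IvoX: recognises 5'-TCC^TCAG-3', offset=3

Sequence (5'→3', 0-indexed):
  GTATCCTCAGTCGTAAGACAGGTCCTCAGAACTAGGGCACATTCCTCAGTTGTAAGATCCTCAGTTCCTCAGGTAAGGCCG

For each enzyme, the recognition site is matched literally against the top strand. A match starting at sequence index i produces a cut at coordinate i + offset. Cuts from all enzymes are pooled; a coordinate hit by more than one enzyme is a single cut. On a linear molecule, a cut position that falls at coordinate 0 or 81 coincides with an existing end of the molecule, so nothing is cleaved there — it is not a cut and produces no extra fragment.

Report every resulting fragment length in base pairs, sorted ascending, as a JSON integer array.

Per-enzyme occurrences:
  GruIII (CGTATCCC, off=1): no sites
  JekVI GTAAG/5: at [12, 51, 72] ⇒ [17, 56, 77]
  IvoX TCCTCAG/3: at [3, 22, 42, 57, 65] ⇒ [6, 25, 45, 60, 68]

All cut coordinates (distinct, sorted): [6, 17, 25, 45, 56, 60, 68, 77]

Fragment lengths:
  [0,6): 6 bp
  [6,17): 11 bp
  [17,25): 8 bp
  [25,45): 20 bp
  [45,56): 11 bp
  [56,60): 4 bp
  [60,68): 8 bp
  [68,77): 9 bp
  [77,81): 4 bp

[4,4,6,8,8,9,11,11,20]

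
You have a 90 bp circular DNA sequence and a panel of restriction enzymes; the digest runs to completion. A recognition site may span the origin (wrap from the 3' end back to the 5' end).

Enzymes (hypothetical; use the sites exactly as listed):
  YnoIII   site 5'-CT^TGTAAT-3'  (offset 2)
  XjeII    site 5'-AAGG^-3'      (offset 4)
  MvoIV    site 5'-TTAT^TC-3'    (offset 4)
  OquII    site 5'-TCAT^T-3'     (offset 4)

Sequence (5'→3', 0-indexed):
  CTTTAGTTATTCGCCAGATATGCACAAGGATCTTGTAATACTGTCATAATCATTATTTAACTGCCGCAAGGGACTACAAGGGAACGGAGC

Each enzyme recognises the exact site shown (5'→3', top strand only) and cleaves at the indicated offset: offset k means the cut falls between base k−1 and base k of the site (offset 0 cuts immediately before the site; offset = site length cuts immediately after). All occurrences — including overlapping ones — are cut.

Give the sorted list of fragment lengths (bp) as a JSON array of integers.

[4,10,18,19,19,20]

Scan for sites:
  YnoIII (CTTGTAAT, off=2): starts [31] → cuts [33]
  XjeII (AAGG, off=4): starts [25, 67, 77] → cuts [29, 71, 81]
  MvoIV (TTATTC, off=4): starts [6] → cuts [10]
  OquII (TCATT, off=4): starts [49] → cuts [53]

All cut coordinates (distinct, sorted): [10, 29, 33, 53, 71, 81]

Fragment lengths:
  10→29: 19 bp
  29→33: 4 bp
  33→53: 20 bp
  53→71: 18 bp
  71→81: 10 bp
  81→10 (wrap): 90-81+10 = 19 bp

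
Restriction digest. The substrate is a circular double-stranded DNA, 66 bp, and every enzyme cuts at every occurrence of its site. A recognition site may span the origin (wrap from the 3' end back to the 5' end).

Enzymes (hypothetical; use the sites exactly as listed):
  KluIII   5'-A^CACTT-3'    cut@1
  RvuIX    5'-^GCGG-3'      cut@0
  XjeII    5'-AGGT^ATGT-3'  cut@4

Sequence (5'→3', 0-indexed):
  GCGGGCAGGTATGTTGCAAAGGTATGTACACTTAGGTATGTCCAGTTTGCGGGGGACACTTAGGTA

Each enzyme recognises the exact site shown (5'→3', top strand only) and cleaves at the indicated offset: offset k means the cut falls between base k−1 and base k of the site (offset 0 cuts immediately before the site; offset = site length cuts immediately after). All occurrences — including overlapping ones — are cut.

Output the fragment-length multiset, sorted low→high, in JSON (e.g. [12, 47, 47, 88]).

[5,8,9,10,10,11,13]

Scan for sites:
  KluIII (ACACTT, off=1): starts [27, 55] → cuts [28, 56]
  RvuIX (GCGG, off=0): starts [0, 48] → cuts [0, 48]
  XjeII (AGGTATGT, off=4): starts [6, 19, 33] → cuts [10, 23, 37]

Pooled cuts: [0, 10, 23, 28, 37, 48, 56]

Fragment lengths:
  0→10: 10 bp
  10→23: 13 bp
  23→28: 5 bp
  28→37: 9 bp
  37→48: 11 bp
  48→56: 8 bp
  56→0 (wrap): 66-56+0 = 10 bp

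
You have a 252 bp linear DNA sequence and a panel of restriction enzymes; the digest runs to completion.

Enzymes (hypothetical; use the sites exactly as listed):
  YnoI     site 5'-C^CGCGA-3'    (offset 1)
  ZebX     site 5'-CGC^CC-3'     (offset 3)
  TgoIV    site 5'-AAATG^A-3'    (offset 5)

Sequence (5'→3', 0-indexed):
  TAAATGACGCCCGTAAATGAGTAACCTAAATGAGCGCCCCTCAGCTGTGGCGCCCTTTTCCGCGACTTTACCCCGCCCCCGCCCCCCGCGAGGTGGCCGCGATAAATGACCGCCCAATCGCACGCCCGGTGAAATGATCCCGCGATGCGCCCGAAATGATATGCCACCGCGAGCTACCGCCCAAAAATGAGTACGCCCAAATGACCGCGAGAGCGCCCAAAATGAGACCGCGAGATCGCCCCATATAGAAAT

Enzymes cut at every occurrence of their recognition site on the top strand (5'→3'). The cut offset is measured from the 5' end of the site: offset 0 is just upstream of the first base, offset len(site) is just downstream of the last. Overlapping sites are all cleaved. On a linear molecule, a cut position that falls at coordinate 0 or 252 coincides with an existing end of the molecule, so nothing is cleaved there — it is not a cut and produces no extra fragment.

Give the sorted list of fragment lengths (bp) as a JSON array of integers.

Scan for sites:
  YnoI CCGCGA/1: at [59, 85, 96, 139, 166, 204, 227] ⇒ [60, 86, 97, 140, 167, 205, 228]
  ZebX CGCCC/3: at [7, 34, 50, 73, 79, 110, 122, 147, 177, 193, 213, 236] ⇒ [10, 37, 53, 76, 82, 113, 125, 150, 180, 196, 216, 239]
  TgoIV AAATGA/5: at [1, 14, 27, 103, 131, 153, 184, 198, 219] ⇒ [6, 19, 32, 108, 136, 158, 189, 203, 224]

Pooled cuts: [6, 10, 19, 32, 37, 53, 60, 76, 82, 86, 97, 108, 113, 125, 136, 140, 150, 158, 167, 180, 189, 196, 203, 205, 216, 224, 228, 239]

Fragments:
  [0,6): 6 bp
  [6,10): 4 bp
  [10,19): 9 bp
  [19,32): 13 bp
  [32,37): 5 bp
  [37,53): 16 bp
  [53,60): 7 bp
  [60,76): 16 bp
  [76,82): 6 bp
  [82,86): 4 bp
  [86,97): 11 bp
  [97,108): 11 bp
  [108,113): 5 bp
  [113,125): 12 bp
  [125,136): 11 bp
  [136,140): 4 bp
  [140,150): 10 bp
  [150,158): 8 bp
  [158,167): 9 bp
  [167,180): 13 bp
  [180,189): 9 bp
  [189,196): 7 bp
  [196,203): 7 bp
  [203,205): 2 bp
  [205,216): 11 bp
  [216,224): 8 bp
  [224,228): 4 bp
  [228,239): 11 bp
  [239,252): 13 bp

[2,4,4,4,4,5,5,6,6,7,7,7,8,8,9,9,9,10,11,11,11,11,11,12,13,13,13,16,16]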